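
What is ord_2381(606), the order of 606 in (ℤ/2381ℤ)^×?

595

The order of 606 must divide p − 1 = 2380 = 2^2 · 5 · 7 · 17.
Divisors: 1, 2, 4, 5, 7, 10, 14, 17, 20, 28, 34, 35, 68, 70, 85, 119, 140, 170, 238, 340, 476, 595, 1190, 2380.
Check each in increasing order: 606^1 ≡ 606;  606^2 ≡ 562;  606^4 ≡ 1552;  606^5 ≡ 17;  606^7 ≡ 30;  606^10 ≡ 289;  606^14 ≡ 900;  606^17 ≡ 1527;  606^20 ≡ 186;  606^28 ≡ 460;  606^34 ≡ 730;  606^35 ≡ 1895;  606^68 ≡ 1937;  606^70 ≡ 477;  606^85 ≡ 597;  606^119 ≡ 87;  606^140 ≡ 1334;  606^170 ≡ 1640;  606^238 ≡ 426;  606^340 ≡ 1451;  606^476 ≡ 520;  606^595 ≡ 1.
Smallest exponent giving 1 is 595.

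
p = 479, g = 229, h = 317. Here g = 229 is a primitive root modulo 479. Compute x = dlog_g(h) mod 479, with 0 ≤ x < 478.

305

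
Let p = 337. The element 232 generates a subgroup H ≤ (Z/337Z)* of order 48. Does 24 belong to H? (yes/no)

no

24 ∈ ⟨232⟩ iff 24^48 ≡ 1 (mod 337), since |⟨232⟩| = 48.
24^48 mod 337 = 175.
Since 175 ≠ 1, 24 does not lie in the subgroup.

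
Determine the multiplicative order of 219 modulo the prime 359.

179

The order of 219 must divide p − 1 = 358 = 2 · 179.
Divisors: 1, 2, 179, 358.
Check each in increasing order: 219^1 ≡ 219;  219^2 ≡ 214;  219^179 ≡ 1.
Smallest exponent giving 1 is 179.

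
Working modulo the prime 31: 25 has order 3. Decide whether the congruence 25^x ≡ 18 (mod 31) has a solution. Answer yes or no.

no

18 ∈ ⟨25⟩ iff 18^3 ≡ 1 (mod 31), since |⟨25⟩| = 3.
18^3 mod 31 = 4.
Since 4 ≠ 1, 18 does not lie in the subgroup.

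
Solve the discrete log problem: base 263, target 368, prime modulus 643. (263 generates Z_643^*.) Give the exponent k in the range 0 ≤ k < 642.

2

Successive powers of 263 modulo 643:
  263^0=1  263^1=263  263^2=368
So 263^2 ≡ 368 (mod 643), giving k = 2.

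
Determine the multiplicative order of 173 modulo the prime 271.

The order of 173 must divide p − 1 = 270 = 2 · 3^3 · 5.
Divisors: 1, 2, 3, 5, 6, 9, 10, 15, 18, 27, 30, 45, 54, 90, 135, 270.
Check each in increasing order: 173^1 ≡ 173;  173^2 ≡ 119;  173^3 ≡ 262;  173^5 ≡ 13;  173^6 ≡ 81;  173^9 ≡ 84;  173^10 ≡ 169;  173^15 ≡ 29;  173^18 ≡ 10;  173^27 ≡ 27;  173^30 ≡ 28;  173^45 ≡ 270;  173^54 ≡ 187;  173^90 ≡ 1.
Smallest exponent giving 1 is 90.

90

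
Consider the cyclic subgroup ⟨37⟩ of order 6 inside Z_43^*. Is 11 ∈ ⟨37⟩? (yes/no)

11 ∈ ⟨37⟩ iff 11^6 ≡ 1 (mod 43), since |⟨37⟩| = 6.
11^6 mod 43 = 4.
Since 4 ≠ 1, 11 does not lie in the subgroup.

no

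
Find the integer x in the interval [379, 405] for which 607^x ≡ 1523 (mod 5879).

401

Compute 607^379 mod 5879 = 5287, then multiply by 607 repeatedly:
  607^379=5287  607^380=5154  607^381=850  607^382=4477  607^383=1441
  607^384=4595  607^385=2519  607^386=493  607^387=5301  607^388=1894
  607^389=3253  607^390=5106  607^391=1109  607^392=2957  607^393=1804
  607^394=1534  607^395=2256  607^396=5464  607^397=892  607^398=576
  607^399=2771  607^400=603  607^401=1523
Found 1523 at exponent 401.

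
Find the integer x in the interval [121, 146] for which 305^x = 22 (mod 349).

Compute 305^121 mod 349 = 174, then multiply by 305 repeatedly:
  305^121=174  305^122=22
Found 22 at exponent 122.

122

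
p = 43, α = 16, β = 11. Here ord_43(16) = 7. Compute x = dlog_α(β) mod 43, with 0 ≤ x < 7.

3

Successive powers of 16 modulo 43:
  16^0=1  16^1=16  16^2=41  16^3=11
So 16^3 ≡ 11 (mod 43), giving x = 3.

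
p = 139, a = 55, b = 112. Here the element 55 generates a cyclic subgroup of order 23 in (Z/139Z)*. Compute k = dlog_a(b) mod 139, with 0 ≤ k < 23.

Successive powers of 55 modulo 139:
  55^0=1  55^1=55  55^2=106  55^3=131  55^4=116  55^5=125
  55^6=64  55^7=45  55^8=112
So 55^8 ≡ 112 (mod 139), giving k = 8.

8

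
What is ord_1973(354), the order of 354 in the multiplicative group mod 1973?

986

The order of 354 must divide p − 1 = 1972 = 2^2 · 17 · 29.
Divisors: 1, 2, 4, 17, 29, 34, 58, 68, 116, 493, 986, 1972.
Check each in increasing order: 354^1 ≡ 354;  354^2 ≡ 1017;  354^4 ≡ 437;  354^17 ≡ 1661;  354^29 ≡ 445;  354^34 ≡ 667;  354^58 ≡ 725;  354^68 ≡ 964;  354^116 ≡ 807;  354^493 ≡ 1972;  354^986 ≡ 1.
Smallest exponent giving 1 is 986.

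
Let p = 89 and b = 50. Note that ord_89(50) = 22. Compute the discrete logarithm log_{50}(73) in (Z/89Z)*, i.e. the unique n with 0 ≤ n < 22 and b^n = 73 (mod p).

Successive powers of 50 modulo 89:
  50^0=1  50^1=50  50^2=8  50^3=44  50^4=64  50^5=85
  50^6=67  50^7=57  50^8=2  50^9=11  50^10=16  50^11=88
  50^12=39  50^13=81  50^14=45  50^15=25  50^16=4  50^17=22
  50^18=32  50^19=87  50^20=78  50^21=73
So 50^21 ≡ 73 (mod 89), giving n = 21.

21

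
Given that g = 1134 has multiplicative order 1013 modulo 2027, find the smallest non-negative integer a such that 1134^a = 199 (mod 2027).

Baby-step giant-step with m = ceil(sqrt(1013)) = 32.
Baby table (1134^j mod 2027 for j=0..31):
  0:1  1:1134  2:838  3:1656  4:902  5:1260  6:1832  7:1840
  8:777  9:1400  10:459  11:1594  12:1539  13:2006  14:510  15:645
  16:1710  17:1328  18:1918  19:41  20:1900  21:1926  22:1005  23:496
  24:985  25:113  26:441  27:1452  28:644  29:576  30:490  31:262
Giant step factor: 1134^(-32) ≡ 1389 (mod 2027).
Scan 199·1389^i mod 2027 for i = 0, 1, …:
  i=0: 199   i=1: 739   i=2: 809   i=3: 743
  i=4: 284   i=5: 1238   i=6: 686   i=7: 164
  i=8: 772   i=9: 25     …   i=26: 1375
  i=27: 441
Match at i=27, j=26: a = 27·32 + 26 = 890.

890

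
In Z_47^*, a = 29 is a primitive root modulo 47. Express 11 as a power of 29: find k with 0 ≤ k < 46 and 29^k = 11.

Baby-step giant-step with m = ceil(sqrt(46)) = 7.
Baby table (29^j mod 47 for j=0..6):
  0:1  1:29  2:42  3:43  4:25  5:20  6:16
Giant step factor: 29^(-7) ≡ 39 (mod 47).
Scan 11·39^i mod 47 for i = 0, 1, …:
  i=0: 11   i=1: 6   i=2: 46   i=3: 8
  i=4: 30   i=5: 42
Match at i=5, j=2: k = 5·7 + 2 = 37.

37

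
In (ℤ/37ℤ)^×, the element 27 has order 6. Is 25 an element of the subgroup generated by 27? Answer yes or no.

25 ∈ ⟨27⟩ iff 25^6 ≡ 1 (mod 37), since |⟨27⟩| = 6.
25^6 mod 37 = 10.
Since 10 ≠ 1, 25 does not lie in the subgroup.

no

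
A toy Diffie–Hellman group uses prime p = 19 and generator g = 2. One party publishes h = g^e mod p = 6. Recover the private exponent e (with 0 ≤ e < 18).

14

Successive powers of 2 modulo 19:
  2^0=1  2^1=2  2^2=4  2^3=8  2^4=16  2^5=13
  2^6=7  2^7=14  2^8=9  2^9=18  2^10=17  2^11=15
  2^12=11  2^13=3  2^14=6
So 2^14 ≡ 6 (mod 19), giving e = 14.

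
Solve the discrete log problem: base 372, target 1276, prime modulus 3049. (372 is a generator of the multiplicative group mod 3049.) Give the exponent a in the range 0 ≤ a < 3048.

1845

Baby-step giant-step with m = ceil(sqrt(3048)) = 56.
Baby table (372^j mod 3049 for j=0..55):
  0:1  1:372  2:1179  3:2581  4:2746  5:97  6:2545  7:1550
  8:339  9:1099  10:262  11:2945  12:949  13:2393  14:2937  15:1022
  16:2108  17:583  18:397  19:1332  20:1566  21:193  22:1669  23:1921
  24:1146  25:2501  26:427  27:296  28:348  29:1398  30:1726  31:1782
  32:1271  33:217  34:1450  35:2776  36:2110  37:1327  38:2755  39:396
  40:960  41:387  42:661  43:1972  44:1824  45:1650  46:951  47:88
  48:2246  49:86  50:1502  51:777  52:2438  53:1383  54:2244  55:2391
Giant step factor: 372^(-56) ≡ 374 (mod 3049).
Scan 1276·374^i mod 3049 for i = 0, 1, …:
  i=0: 1276   i=1: 1580   i=2: 2463   i=3: 364
  i=4: 1980   i=5: 2662   i=6: 1614   i=7: 2983
  i=8: 2757   i=9: 556     …   i=31: 2213
  i=32: 1383
Match at i=32, j=53: a = 32·56 + 53 = 1845.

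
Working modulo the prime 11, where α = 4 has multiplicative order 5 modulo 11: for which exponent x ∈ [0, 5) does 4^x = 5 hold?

2

Successive powers of 4 modulo 11:
  4^0=1  4^1=4  4^2=5
So 4^2 ≡ 5 (mod 11), giving x = 2.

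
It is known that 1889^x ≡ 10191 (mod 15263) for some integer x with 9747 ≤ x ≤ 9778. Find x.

9778

Compute 1889^9747 mod 15263 = 6169, then multiply by 1889 repeatedly:
  1889^9747=6169  1889^9748=7572  1889^9749=2077  1889^9750=862  1889^9751=10440
  1889^9752=1364  1889^9753=12412  1889^9754=2300  1889^9755=10008  1889^9756=9518
  1889^9757=14951  1889^9758=5889  1889^9759=12857  1889^9760=3440  1889^9761=11385
  1889^9762=698  1889^9763=5904  1889^9764=10666  1889^9765=914  1889^9766=1827
  1889^9767=1765  1889^9768=6751  1889^9769=8034  1889^9770=4804  1889^9771=8534
  1889^9772=2998  1889^9773=649  1889^9774=4921  1889^9775=602  1889^9776=7716
  1889^9777=14622  1889^9778=10191
Found 10191 at exponent 9778.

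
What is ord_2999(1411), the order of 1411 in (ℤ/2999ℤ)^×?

1499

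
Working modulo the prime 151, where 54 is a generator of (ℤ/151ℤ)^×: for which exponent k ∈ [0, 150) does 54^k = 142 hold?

Baby-step giant-step with m = ceil(sqrt(150)) = 13.
Baby table (54^j mod 151 for j=0..12):
  0:1  1:54  2:47  3:122  4:95  5:147  6:86  7:114
  8:116  9:73  10:16  11:109  12:148
Giant step factor: 54^(-13) ≡ 96 (mod 151).
Scan 142·96^i mod 151 for i = 0, 1, …:
  i=0: 142   i=1: 42   i=2: 106   i=3: 59
  i=4: 77   i=5: 144   i=6: 83   i=7: 116
Match at i=7, j=8: k = 7·13 + 8 = 99.

99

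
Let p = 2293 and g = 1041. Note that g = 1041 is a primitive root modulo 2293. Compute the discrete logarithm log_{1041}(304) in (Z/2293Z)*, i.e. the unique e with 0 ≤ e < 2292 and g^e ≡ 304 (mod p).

Baby-step giant-step with m = ceil(sqrt(2292)) = 48.
Baby table (1041^j mod 2293 for j=0..47):
  0:1  1:1041  2:1385  3:1781  4:1277  5:1710  6:742  7:1974
  8:406  9:734  10:525  11:791  12:244  13:1774  14:869  15:1187
  16:2033  17:2207  18:2194  19:126  20:465  21:242  22:1985  23:392
  24:2211  25:1772  26:1080  27:710  28:764  29:1946  30:1067  31:935
  32:1103  33:1723  34:517  35:1635  36:629  37:1284  38:2118  39:1265
  40:683  41:173  42:1239  43:1133  44:851  45:793  46:33  47:2251
Giant step factor: 1041^(-48) ≡ 1361 (mod 2293).
Scan 304·1361^i mod 2293 for i = 0, 1, …:
  i=0: 304   i=1: 1004   i=2: 2109   i=3: 1806
  i=4: 2163   i=5: 1924   i=6: 2251
Match at i=6, j=47: e = 6·48 + 47 = 335.

335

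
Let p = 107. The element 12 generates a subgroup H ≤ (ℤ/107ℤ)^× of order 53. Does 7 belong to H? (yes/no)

no

7 ∈ ⟨12⟩ iff 7^53 ≡ 1 (mod 107), since |⟨12⟩| = 53.
7^53 mod 107 = 106.
Since 106 ≠ 1, 7 does not lie in the subgroup.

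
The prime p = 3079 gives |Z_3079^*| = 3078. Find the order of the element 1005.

27

The order of 1005 must divide p − 1 = 3078 = 2 · 3^4 · 19.
Divisors: 1, 2, 3, 6, 9, 18, 19, 27, 38, 54, 57, 81, 114, 162, 171, 342, 513, 1026, 1539, 3078.
Check each in increasing order: 1005^1 ≡ 1005;  1005^2 ≡ 113;  1005^3 ≡ 2721;  1005^6 ≡ 1925;  1005^9 ≡ 546;  1005^18 ≡ 2532;  1005^19 ≡ 1406;  1005^27 ≡ 1.
Smallest exponent giving 1 is 27.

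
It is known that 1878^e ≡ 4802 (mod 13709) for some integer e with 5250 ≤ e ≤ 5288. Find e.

5255

Compute 1878^5250 mod 13709 = 8295, then multiply by 1878 repeatedly:
  1878^5250=8295  1878^5251=4586  1878^5252=3256  1878^5253=554  1878^5254=12237
  1878^5255=4802
Found 4802 at exponent 5255.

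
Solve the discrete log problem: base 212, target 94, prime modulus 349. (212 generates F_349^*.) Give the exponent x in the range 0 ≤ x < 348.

152

Baby-step giant-step with m = ceil(sqrt(348)) = 19.
Baby table (212^j mod 349 for j=0..18):
  0:1  1:212  2:272  3:79  4:345  5:199  6:308  7:33
  8:16  9:251  10:164  11:217  12:285  13:43  14:42  15:179
  16:256  17:177  18:181
Giant step factor: 212^(-19) ≡ 252 (mod 349).
Scan 94·252^i mod 349 for i = 0, 1, …:
  i=0: 94   i=1: 305   i=2: 80   i=3: 267
  i=4: 276   i=5: 101   i=6: 324   i=7: 331
  i=8: 1
Match at i=8, j=0: x = 8·19 + 0 = 152.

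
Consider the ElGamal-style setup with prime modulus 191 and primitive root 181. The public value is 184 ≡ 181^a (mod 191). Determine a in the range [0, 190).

Baby-step giant-step with m = ceil(sqrt(190)) = 14.
Baby table (181^j mod 191 for j=0..13):
  0:1  1:181  2:100  3:146  4:68  5:84  6:115  7:187
  8:40  9:173  10:180  11:110  12:46  13:113
Giant step factor: 181^(-14) ≡ 12 (mod 191).
Scan 184·12^i mod 191 for i = 0, 1, …:
  i=0: 184   i=1: 107   i=2: 138   i=3: 128
  i=4: 8   i=5: 96   i=6: 6   i=7: 72
  i=8: 100
Match at i=8, j=2: a = 8·14 + 2 = 114.

114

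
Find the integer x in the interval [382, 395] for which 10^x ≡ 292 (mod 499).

Compute 10^382 mod 499 = 314, then multiply by 10 repeatedly:
  10^382=314  10^383=146  10^384=462  10^385=129  10^386=292
Found 292 at exponent 386.

386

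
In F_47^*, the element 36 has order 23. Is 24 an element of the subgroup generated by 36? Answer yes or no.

yes

⟨36⟩ has order 23; its elements mod 47 are {1, 2, 3, 4, 6, 7, 8, 9, 12, 14, 16, 17, 18, 21, 24, 25, 27, 28, 32, 34, 36, 37, 42}.
24 is in this set.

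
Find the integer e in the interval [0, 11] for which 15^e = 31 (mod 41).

Compute 15^0 mod 41 = 1, then multiply by 15 repeatedly:
  15^0=1  15^1=15  15^2=20  15^3=13  15^4=31
Found 31 at exponent 4.

4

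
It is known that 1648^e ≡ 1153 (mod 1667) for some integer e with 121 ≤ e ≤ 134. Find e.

Compute 1648^121 mod 1667 = 1353, then multiply by 1648 repeatedly:
  1648^121=1353  1648^122=965  1648^123=2  1648^124=1629  1648^125=722
  1648^126=1285  1648^127=590  1648^128=459  1648^129=1281  1648^130=666
  1648^131=682  1648^132=378  1648^133=1153
Found 1153 at exponent 133.

133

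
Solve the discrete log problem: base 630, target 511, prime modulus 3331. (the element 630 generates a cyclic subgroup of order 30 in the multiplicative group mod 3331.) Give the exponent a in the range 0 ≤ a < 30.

2

Successive powers of 630 modulo 3331:
  630^0=1  630^1=630  630^2=511
So 630^2 ≡ 511 (mod 3331), giving a = 2.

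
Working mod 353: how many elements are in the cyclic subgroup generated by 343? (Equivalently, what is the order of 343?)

32

The order of 343 must divide p − 1 = 352 = 2^5 · 11.
Divisors: 1, 2, 4, 8, 11, 16, 22, 32, 44, 88, 176, 352.
Check each in increasing order: 343^1 ≡ 343;  343^2 ≡ 100;  343^4 ≡ 116;  343^8 ≡ 42;  343^11 ≡ 7;  343^16 ≡ 352;  343^22 ≡ 49;  343^32 ≡ 1.
Smallest exponent giving 1 is 32.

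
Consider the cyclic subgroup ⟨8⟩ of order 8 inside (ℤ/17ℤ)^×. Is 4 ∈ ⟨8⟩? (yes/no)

⟨8⟩ has order 8; its elements mod 17 are {1, 2, 4, 8, 9, 13, 15, 16}.
4 is in this set.

yes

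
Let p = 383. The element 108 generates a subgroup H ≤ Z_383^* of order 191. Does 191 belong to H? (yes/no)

no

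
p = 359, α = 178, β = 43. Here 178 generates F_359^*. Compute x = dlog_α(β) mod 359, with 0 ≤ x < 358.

Baby-step giant-step with m = ceil(sqrt(358)) = 19.
Baby table (178^j mod 359 for j=0..18):
  0:1  1:178  2:92  3:221  4:207  5:228  6:17  7:154
  8:128  9:167  10:288  11:286  12:289  13:105  14:22  15:326
  16:229  17:195  18:246
Giant step factor: 178^(-19) ≡ 323 (mod 359).
Scan 43·323^i mod 359 for i = 0, 1, …:
  i=0: 43   i=1: 247   i=2: 83   i=3: 243
  i=4: 227   i=5: 85   i=6: 171   i=7: 306
  i=8: 113   i=9: 240     …   i=17: 255
  i=18: 154
Match at i=18, j=7: x = 18·19 + 7 = 349.

349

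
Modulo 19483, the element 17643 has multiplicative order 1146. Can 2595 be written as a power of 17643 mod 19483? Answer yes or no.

2595 ∈ ⟨17643⟩ iff 2595^1146 ≡ 1 (mod 19483), since |⟨17643⟩| = 1146.
2595^1146 mod 19483 = 1.
Since 1 = 1, 2595 lies in the subgroup.

yes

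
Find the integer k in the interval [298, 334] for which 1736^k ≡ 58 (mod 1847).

Compute 1736^298 mod 1847 = 1424, then multiply by 1736 repeatedly:
  1736^298=1424  1736^299=778  1736^300=451  1736^301=1655  1736^302=995
  1736^303=375  1736^304=856  1736^305=1028  1736^306=406  1736^307=1109
  1736^308=650  1736^309=1730  1736^310=58
Found 58 at exponent 310.

310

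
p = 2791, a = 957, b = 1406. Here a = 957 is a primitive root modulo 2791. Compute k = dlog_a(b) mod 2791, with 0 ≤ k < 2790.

1959

Baby-step giant-step with m = ceil(sqrt(2790)) = 53.
Baby table (957^j mod 2791 for j=0..52):
  0:1  1:957  2:401  3:1390  4:1714  5:1981  6:728  7:1737
  8:1664  9:1578  10:215  11:2012  12:2485  13:213  14:98  15:1683
  16:224  17:2252  18:512  19:1559  20:1569  21:2766  22:1194  23:1139
  24:1533  25:1806  26:713  27:1337  28:1231  29:265  30:2415  31:207
  32:2729  33:2068  34:257  35:341  36:2581  37:2773  38:2311  39:1155
  40:99  41:2640  42:625  43:851  44:2226  45:749  46:2297  47:1712
  48:67  49:2717  50:1748  51:1027  52:407
Giant step factor: 957^(-53) ≡ 2231 (mod 2791).
Scan 1406·2231^i mod 2791 for i = 0, 1, …:
  i=0: 1406   i=1: 2493   i=2: 2211   i=3: 1044
  i=4: 1470   i=5: 145   i=6: 2530   i=7: 1028
  i=8: 2057   i=9: 763     …   i=35: 980
  i=36: 1027
Match at i=36, j=51: k = 36·53 + 51 = 1959.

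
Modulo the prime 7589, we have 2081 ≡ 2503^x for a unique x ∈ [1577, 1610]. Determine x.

Compute 2503^1577 mod 7589 = 7454, then multiply by 2503 repeatedly:
  2503^1577=7454  2503^1578=3600  2503^1579=2657  2503^1580=2507  2503^1581=6507
  2503^1582=1027  2503^1583=5499  2503^1584=5140  2503^1585=2065  2503^1586=586
  2503^1587=2081
Found 2081 at exponent 1587.

1587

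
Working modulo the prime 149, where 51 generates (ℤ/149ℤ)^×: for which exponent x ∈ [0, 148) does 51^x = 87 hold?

109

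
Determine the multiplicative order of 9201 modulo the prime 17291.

The order of 9201 must divide p − 1 = 17290 = 2 · 5 · 7 · 13 · 19.
Divisors: 1, 2, 5, 7, 10, 13, 14, 19, 26, 35, 38, 65, 70, 91, 95, 130, 133, 182, 190, 247, 266, 455, 494, 665, 910, 1235, 1330, 1729, 2470, 3458, 8645, 17290.
Check each in increasing order: 9201^1 ≡ 9201;  9201^2 ≡ 1665;  9201^5 ≡ 8591;  9201^7 ≡ 4358;  9201^10 ≡ 7293;  9201^13 ≡ 1615;  9201^14 ≡ 6646;  9201^19 ≡ 904;  9201^26 ≡ 14575;  9201^35 ≡ 294;  9201^38 ≡ 4539;  9201^65 ≡ 7932;  9201^70 ≡ 17272;  9201^91 ≡ 1274;  9201^95 ≡ 6863;  9201^130 ≡ 11966;  9201^133 ≡ 10066;  9201^182 ≡ 15013;  9201^190 ≡ 85;  9201^247 ≡ 17290;  9201^266 ≡ 16387;  9201^455 ≡ 3130;  9201^494 ≡ 1.
Smallest exponent giving 1 is 494.

494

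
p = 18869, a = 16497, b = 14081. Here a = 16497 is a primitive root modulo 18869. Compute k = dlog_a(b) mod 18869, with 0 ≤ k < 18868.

Baby-step giant-step with m = ceil(sqrt(18868)) = 138.
Baby table (16497^j mod 18869 for j=0..137):
  0:1  1:16497  2:3422  3:15555  4:11304  5:18630  6:838  7:12378
  8:18417  9:15480  10:514  11:7277  12:4091  13:13683  14:17473  15:9237
  16:15614  17:3439  18:12969  19:12871  20:30  21:4316  22:8315  23:13794
  24:18347  25:11699  26:6271  27:12829  28:5309  29:11544  30:15420  31:10751
  32:9516  33:14241  34:14727  35:12944  36:15564  37:8825  38:11690  39:8750
  40:900  41:16266  42:4153  43:17571  44:3209  45:11328  46:18309  47:7490
  48:8318  49:6678  50:9744  51:1757  52:2445  53:12112  54:7823  55:10940
  56:14064  57:584  58:11058  59:17203  60:8131  61:16255  62:11376  63:17667
  64:1925  65:198  66:2069  67:17141  68:4243  69:11650  70:9285  71:14972
  72:16743  73:4849  74:8262  75:7427  76:6802  77:17520  78:10967  79:6627
  80:17502  81:15925  82:1638  83:1678  84:1143  85:5940  86:5463  87:4767
  88:14076  89:9858  90:14384  91:15173  92:11696  93:13387  94:2563  95:15251
  96:15370  97:16137  98:8237  99:10120  100:15597  101:6025  102:11402  103:12602
  104:15421  105:8379  106:12938  107:10927  108:7162  109:12705  110:16402  111:2334
  112:11238  113:5361  114:1414  115:4674  116:8244  117:12385  118:1813  119:1696
  120:15054  121:10929  122:2418  123:680  124:9774  125:6073  126:10760  127:7037
  128:7301  129:3770  130:1466  131:13413  132:16367  133:9878  134:4682  135:8137
  136:2023  137:13039
Giant step factor: 16497^(-138) ≡ 3081 (mod 18869).
Scan 14081·3081^i mod 18869 for i = 0, 1, …:
  i=0: 14081   i=1: 3730   i=2: 909   i=3: 8017
  i=4: 856   i=5: 14545   i=6: 18139   i=7: 15150
  i=8: 14113   i=9: 7977     …   i=92: 923
  i=93: 13413
Match at i=93, j=131: k = 93·138 + 131 = 12965.

12965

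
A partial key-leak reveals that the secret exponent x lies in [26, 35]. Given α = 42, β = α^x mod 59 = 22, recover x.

Compute 42^26 mod 59 = 48, then multiply by 42 repeatedly:
  42^26=48  42^27=10  42^28=7  42^29=58  42^30=17
  42^31=6  42^32=16  42^33=23  42^34=22
Found 22 at exponent 34.

34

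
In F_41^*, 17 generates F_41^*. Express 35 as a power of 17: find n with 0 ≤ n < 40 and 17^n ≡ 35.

Successive powers of 17 modulo 41:
  17^0=1  17^1=17  17^2=2  17^3=34  17^4=4  17^5=27
  17^6=8  17^7=13  17^8=16  17^9=26  17^10=32  17^11=11
  17^12=23  17^13=22  17^14=5  17^15=3  17^16=10  17^17=6
  17^18=20  17^19=12  17^20=40  17^21=24  17^22=39  17^23=7
  17^24=37  17^25=14  17^26=33  17^27=28  17^28=25  17^29=15
  17^30=9  17^31=30  17^32=18  17^33=19  17^34=36  17^35=38
  17^36=31  17^37=35
So 17^37 ≡ 35 (mod 41), giving n = 37.

37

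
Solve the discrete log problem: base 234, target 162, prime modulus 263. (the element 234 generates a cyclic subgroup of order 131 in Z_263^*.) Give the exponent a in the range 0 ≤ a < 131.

48

Baby-step giant-step with m = ceil(sqrt(131)) = 12.
Baby table (234^j mod 263 for j=0..11):
  0:1  1:234  2:52  3:70  4:74  5:221  6:166  7:183
  8:216  9:48  10:186  11:129
Giant step factor: 234^(-12) ≡ 156 (mod 263).
Scan 162·156^i mod 263 for i = 0, 1, …:
  i=0: 162   i=1: 24   i=2: 62   i=3: 204
  i=4: 1
Match at i=4, j=0: a = 4·12 + 0 = 48.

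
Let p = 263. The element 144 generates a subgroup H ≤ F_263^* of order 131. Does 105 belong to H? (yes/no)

yes

105 ∈ ⟨144⟩ iff 105^131 ≡ 1 (mod 263), since |⟨144⟩| = 131.
105^131 mod 263 = 1.
Since 1 = 1, 105 lies in the subgroup.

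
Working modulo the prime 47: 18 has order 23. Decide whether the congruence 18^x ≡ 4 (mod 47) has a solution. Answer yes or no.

⟨18⟩ has order 23; its elements mod 47 are {1, 2, 3, 4, 6, 7, 8, 9, 12, 14, 16, 17, 18, 21, 24, 25, 27, 28, 32, 34, 36, 37, 42}.
4 is in this set.

yes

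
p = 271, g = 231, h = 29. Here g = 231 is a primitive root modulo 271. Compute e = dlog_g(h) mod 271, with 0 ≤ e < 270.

45

Baby-step giant-step with m = ceil(sqrt(270)) = 17.
Baby table (231^j mod 271 for j=0..16):
  0:1  1:231  2:245  3:227  4:134  5:60  6:39  7:66
  8:70  9:181  10:77  11:172  12:166  13:135  14:20  15:13
  16:22
Giant step factor: 231^(-17) ≡ 182 (mod 271).
Scan 29·182^i mod 271 for i = 0, 1, …:
  i=0: 29   i=1: 129   i=2: 172
Match at i=2, j=11: e = 2·17 + 11 = 45.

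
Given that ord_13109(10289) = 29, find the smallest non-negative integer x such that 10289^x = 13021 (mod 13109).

Successive powers of 10289 modulo 13109:
  10289^0=1  10289^1=10289  10289^2=8346  10289^3=8044  10289^4=7599  10289^5=4035
  10289^6=13021
So 10289^6 ≡ 13021 (mod 13109), giving x = 6.

6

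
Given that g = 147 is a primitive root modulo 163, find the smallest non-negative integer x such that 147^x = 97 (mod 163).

98

Baby-step giant-step with m = ceil(sqrt(162)) = 13.
Baby table (147^j mod 163 for j=0..12):
  0:1  1:147  2:93  3:142  4:10  5:3  6:115  7:116
  8:100  9:30  10:9  11:19  12:22
Giant step factor: 147^(-13) ≡ 94 (mod 163).
Scan 97·94^i mod 163 for i = 0, 1, …:
  i=0: 97   i=1: 153   i=2: 38   i=3: 149
  i=4: 151   i=5: 13   i=6: 81   i=7: 116
Match at i=7, j=7: x = 7·13 + 7 = 98.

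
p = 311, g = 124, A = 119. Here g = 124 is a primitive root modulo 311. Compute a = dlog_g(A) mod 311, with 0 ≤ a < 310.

221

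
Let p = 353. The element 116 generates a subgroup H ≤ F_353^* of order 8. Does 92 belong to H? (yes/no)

no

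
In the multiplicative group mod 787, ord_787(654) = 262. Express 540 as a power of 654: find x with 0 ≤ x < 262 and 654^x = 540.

234

Baby-step giant-step with m = ceil(sqrt(262)) = 17.
Baby table (654^j mod 787 for j=0..16):
  0:1  1:654  2:375  3:493  4:539  5:717  6:653  7:508
  8:118  9:46  10:178  11:723  12:642  13:397  14:715  15:132
  16:545
Giant step factor: 654^(-17) ≡ 68 (mod 787).
Scan 540·68^i mod 787 for i = 0, 1, …:
  i=0: 540   i=1: 518   i=2: 596   i=3: 391
  i=4: 617   i=5: 245   i=6: 133   i=7: 387
  i=8: 345   i=9: 637   i=10: 31   i=11: 534
  i=12: 110   i=13: 397
Match at i=13, j=13: x = 13·17 + 13 = 234.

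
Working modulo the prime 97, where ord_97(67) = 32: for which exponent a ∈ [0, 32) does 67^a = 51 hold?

Successive powers of 67 modulo 97:
  67^0=1  67^1=67  67^2=27  67^3=63  67^4=50  67^5=52
  67^6=89  67^7=46  67^8=75  67^9=78  67^10=85  67^11=69
  67^12=64  67^13=20  67^14=79  67^15=55  67^16=96  67^17=30
  67^18=70  67^19=34  67^20=47  67^21=45  67^22=8  67^23=51
So 67^23 ≡ 51 (mod 97), giving a = 23.

23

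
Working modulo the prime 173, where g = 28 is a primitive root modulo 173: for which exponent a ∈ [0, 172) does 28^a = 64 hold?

Baby-step giant-step with m = ceil(sqrt(172)) = 14.
Baby table (28^j mod 173 for j=0..13):
  0:1  1:28  2:92  3:154  4:160  5:155  6:15  7:74
  8:169  9:61  10:151  11:76  12:52  13:72
Giant step factor: 28^(-14) ≡ 49 (mod 173).
Scan 64·49^i mod 173 for i = 0, 1, …:
  i=0: 64   i=1: 22   i=2: 40   i=3: 57
  i=4: 25   i=5: 14   i=6: 167   i=7: 52
Match at i=7, j=12: a = 7·14 + 12 = 110.

110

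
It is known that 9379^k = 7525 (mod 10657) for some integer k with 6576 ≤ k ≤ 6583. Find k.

Compute 9379^6576 mod 10657 = 10128, then multiply by 9379 repeatedly:
  9379^6576=10128  9379^6577=4671  9379^6578=9039  9379^6579=346  9379^6580=5406
  9379^6581=7525
Found 7525 at exponent 6581.

6581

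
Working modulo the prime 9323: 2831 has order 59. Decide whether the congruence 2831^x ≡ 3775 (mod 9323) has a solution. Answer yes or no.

yes

3775 ∈ ⟨2831⟩ iff 3775^59 ≡ 1 (mod 9323), since |⟨2831⟩| = 59.
3775^59 mod 9323 = 1.
Since 1 = 1, 3775 lies in the subgroup.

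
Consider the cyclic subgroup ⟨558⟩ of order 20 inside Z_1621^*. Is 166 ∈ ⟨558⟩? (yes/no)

yes

166 ∈ ⟨558⟩ iff 166^20 ≡ 1 (mod 1621), since |⟨558⟩| = 20.
166^20 mod 1621 = 1.
Since 1 = 1, 166 lies in the subgroup.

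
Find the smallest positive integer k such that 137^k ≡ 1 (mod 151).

75

The order of 137 must divide p − 1 = 150 = 2 · 3 · 5^2.
Divisors: 1, 2, 3, 5, 6, 10, 15, 25, 30, 50, 75, 150.
Check each in increasing order: 137^1 ≡ 137;  137^2 ≡ 45;  137^3 ≡ 125;  137^5 ≡ 38;  137^6 ≡ 72;  137^10 ≡ 85;  137^15 ≡ 59;  137^25 ≡ 32;  137^30 ≡ 8;  137^50 ≡ 118;  137^75 ≡ 1.
Smallest exponent giving 1 is 75.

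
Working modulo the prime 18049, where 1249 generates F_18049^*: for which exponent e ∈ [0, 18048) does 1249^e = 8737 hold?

14779

Baby-step giant-step with m = ceil(sqrt(18048)) = 135.
Baby table (1249^j mod 18049 for j=0..134):
  0:1  1:1249  2:7787  3:15601  4:10778  5:15217  6:436  7:3094
  8:1920  9:15612  10:6468  11:10629  12:9606  13:13358  14:6866  15:2359
  16:4404  17:13700  18:848  19:12310  20:15491  21:17780  22:6950  23:17030
  24:8748  25:6607  26:3750  27:9059  28:16017  29:6941  30:5789  31:10861
  32:10590  33:15042  34:16498  35:12093  36:15193  37:6558  38:14745  39:6525
  40:9626  41:2240  42:165  43:7546  44:3376  45:11207  46:9568  47:1994
  48:17793  49:5138  50:9967  51:13022  52:2329  53:3032  54:14727  55:2092
  56:13852  57:10206  58:4700  59:4375  60:13577  61:9662  62:11106  63:9762
  64:9663  65:12355  66:17549  67:7215  68:5084  69:14717  70:7651  71:8178
  72:16637  73:5214  74:14646  75:9217  76:14820  77:9955  78:16083  79:17179
  80:14359  81:11734  82:18027  83:8620  84:9176  85:17758  86:15570  87:8157
  88:8457  89:4128  90:11907  91:17516  92:2096  93:799  94:5256  95:12957
  96:11389  97:2249  98:11406  99:5433  100:17442  101:17964  102:2129  103:5918
  104:9541  105:4369  106:6083  107:17087  108:7745  109:17290  110:8606  111:9739
  112:17034  113:13744  114:1657  115:12007  116:16073  117:4689  118:8685  119:116
  120:492  121:842  122:4816  123:4867  124:14419  125:14478  126:15973  127:6132
  128:6092  129:10279  130:5632  131:13307  132:15363  133:2300  134:2909
Giant step factor: 1249^(-135) ≡ 5347 (mod 18049).
Scan 8737·5347^i mod 18049 for i = 0, 1, …:
  i=0: 8737   i=1: 5927   i=2: 15674   i=3: 7371
  i=4: 11770   i=5: 15376   i=6: 2277   i=7: 10093
  i=8: 761   i=9: 8042     …   i=108: 5136
  i=109: 9663
Match at i=109, j=64: e = 109·135 + 64 = 14779.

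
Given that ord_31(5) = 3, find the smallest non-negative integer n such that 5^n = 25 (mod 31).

2

Successive powers of 5 modulo 31:
  5^0=1  5^1=5  5^2=25
So 5^2 ≡ 25 (mod 31), giving n = 2.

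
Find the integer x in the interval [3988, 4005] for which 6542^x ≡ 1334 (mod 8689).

4005

Compute 6542^3988 mod 8689 = 15, then multiply by 6542 repeatedly:
  6542^3988=15  6542^3989=2551  6542^3990=5762  6542^3991=2122  6542^3992=5791
  6542^3993=682  6542^3994=4187  6542^3995=3626  6542^3996=322  6542^3997=3786
  6542^3998=4362  6542^3999=1528  6542^4000=3826  6542^4001=5372  6542^4002=5308
  6542^4003=3692  6542^4004=6333  6542^4005=1334
Found 1334 at exponent 4005.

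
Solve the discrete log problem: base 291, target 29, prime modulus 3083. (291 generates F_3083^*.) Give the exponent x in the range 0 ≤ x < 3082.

1096

Baby-step giant-step with m = ceil(sqrt(3082)) = 56.
Baby table (291^j mod 3083 for j=0..55):
  0:1  1:291  2:1440  3:2835  4:1824  5:508  6:2927  7:849
  8:419  9:1692  10:2175  11:910  12:2755  13:125  14:2462  15:1186
  16:2913  17:2941  18:1840  19:2081  20:1303  21:3047  22:1856  23:571
  24:2762  25:2162  26:210  27:2533  28:266  29:331  30:748  31:1858
  32:1153  33:2559  34:1666  35:775  36:466  37:3037  38:2029  39:1586
  40:2159  41:2420  42:1296  43:1010  44:1025  45:2307  46:2326  47:1689
  48:1302  49:2756  50:416  51:819  52:938  53:1654  54:366  55:1684
Giant step factor: 291^(-56) ≡ 403 (mod 3083).
Scan 29·403^i mod 3083 for i = 0, 1, …:
  i=0: 29   i=1: 2438   i=2: 2120   i=3: 369
  i=4: 723   i=5: 1567   i=6: 2569   i=7: 2502
  i=8: 165   i=9: 1752     …   i=18: 2405
  i=19: 1153
Match at i=19, j=32: x = 19·56 + 32 = 1096.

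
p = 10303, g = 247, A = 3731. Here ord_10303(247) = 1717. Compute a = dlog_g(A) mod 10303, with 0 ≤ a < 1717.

137

Baby-step giant-step with m = ceil(sqrt(1717)) = 42.
Baby table (247^j mod 10303 for j=0..41):
  0:1  1:247  2:9494  3:6237  4:5392  5:2737  6:6344  7:912
  8:8901  9:4008  10:888  11:2973  12:2818  13:5745  14:7504  15:9251
  16:8034  17:6222  18:1687  19:4569  20:5516  21:2456  22:9058  23:1575
  24:7814  25:3397  26:4516  27:2728  28:4121  29:8193  30:4283  31:6995
  32:7164  33:7695  34:4913  35:8060  36:2341  37:1259  38:1883  39:1466
  40:1497  41:9154
Giant step factor: 247^(-42) ≡ 2146 (mod 10303).
Scan 3731·2146^i mod 10303 for i = 0, 1, …:
  i=0: 3731   i=1: 1295   i=2: 7563   i=3: 2973
Match at i=3, j=11: a = 3·42 + 11 = 137.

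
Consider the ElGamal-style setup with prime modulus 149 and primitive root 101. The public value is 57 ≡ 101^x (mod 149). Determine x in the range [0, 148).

71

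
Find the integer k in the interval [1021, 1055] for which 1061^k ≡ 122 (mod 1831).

Compute 1061^1021 mod 1831 = 219, then multiply by 1061 repeatedly:
  1061^1021=219  1061^1022=1653  1061^1023=1566  1061^1024=809  1061^1025=1441
  1061^1026=16  1061^1027=497  1061^1028=1820  1061^1029=1146  1061^1030=122
Found 122 at exponent 1030.

1030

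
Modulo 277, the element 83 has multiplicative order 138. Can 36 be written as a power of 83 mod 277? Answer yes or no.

yes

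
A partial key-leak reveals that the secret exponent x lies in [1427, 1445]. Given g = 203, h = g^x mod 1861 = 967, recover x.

1427

Compute 203^1427 mod 1861 = 967, then multiply by 203 repeatedly:
  203^1427=967
Found 967 at exponent 1427.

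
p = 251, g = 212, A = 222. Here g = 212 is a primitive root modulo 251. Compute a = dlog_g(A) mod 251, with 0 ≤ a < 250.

246

Baby-step giant-step with m = ceil(sqrt(250)) = 16.
Baby table (212^j mod 251 for j=0..15):
  0:1  1:212  2:15  3:168  4:225  5:10  6:112  7:150
  8:174  9:242  10:100  11:116  12:245  13:234  14:161  15:247
Giant step factor: 212^(-16) ≡ 214 (mod 251).
Scan 222·214^i mod 251 for i = 0, 1, …:
  i=0: 222   i=1: 69   i=2: 208   i=3: 85
  i=4: 118   i=5: 152   i=6: 149   i=7: 9
  i=8: 169   i=9: 22     …   i=14: 153
  i=15: 112
Match at i=15, j=6: a = 15·16 + 6 = 246.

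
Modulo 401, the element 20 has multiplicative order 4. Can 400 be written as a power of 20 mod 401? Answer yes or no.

yes

⟨20⟩ has order 4; its elements mod 401 are {1, 20, 381, 400}.
400 is in this set.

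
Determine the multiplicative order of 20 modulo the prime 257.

256

The order of 20 must divide p − 1 = 256 = 2^8.
Divisors: 1, 2, 4, 8, 16, 32, 64, 128, 256.
Check each in increasing order: 20^1 ≡ 20;  20^2 ≡ 143;  20^4 ≡ 146;  20^8 ≡ 242;  20^16 ≡ 225;  20^32 ≡ 253;  20^64 ≡ 16;  20^128 ≡ 256;  20^256 ≡ 1.
Smallest exponent giving 1 is 256.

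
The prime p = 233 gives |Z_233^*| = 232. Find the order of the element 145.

232

The order of 145 must divide p − 1 = 232 = 2^3 · 29.
Divisors: 1, 2, 4, 8, 29, 58, 116, 232.
Check each in increasing order: 145^1 ≡ 145;  145^2 ≡ 55;  145^4 ≡ 229;  145^8 ≡ 16;  145^29 ≡ 221;  145^58 ≡ 144;  145^116 ≡ 232;  145^232 ≡ 1.
Smallest exponent giving 1 is 232.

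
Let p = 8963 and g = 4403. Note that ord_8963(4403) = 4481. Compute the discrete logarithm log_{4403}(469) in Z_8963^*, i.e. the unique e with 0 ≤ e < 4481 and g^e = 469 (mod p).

2505

Baby-step giant-step with m = ceil(sqrt(4481)) = 67.
Baby table (4403^j mod 8963 for j=0..66):
  0:1  1:4403  2:8403  3:8108  4:8858  5:3761  6:5022  7:145
  8:2062  9:8430  10:1507  11:2701  12:7565  13:2187  14:3099  15:3211
  16:3382  17:3403  18:6236  19:3439  20:3410  21:1205  22:8482  23:6388
  24:470  25:7920  26:5690  27:1485  28:4428  29:1959  30:3071  31:5409
  32:1136  33:454  34:213  35:5687  36:6202  37:6108  38:4524  39:3386
  40:3089  41:3996  42:19  43:2990  44:7286  45:1681  46:6968  47:8718
  48:5788  49:2755  50:3326  51:7799  52:1744  53:6504  54:327  55:5701
  56:5103  57:7231  58:1517  59:1916  60:1965  61:2600  62:2049  63:4969
  64:8787  65:4853  66:8930
Giant step factor: 4403^(-67) ≡ 2095 (mod 8963).
Scan 469·2095^i mod 8963 for i = 0, 1, …:
  i=0: 469   i=1: 5588   i=2: 1182   i=3: 2502
  i=4: 7298   i=5: 7395   i=6: 4461   i=7: 6349
  i=8: 63   i=9: 6503     …   i=36: 4773
  i=37: 5690
Match at i=37, j=26: e = 37·67 + 26 = 2505.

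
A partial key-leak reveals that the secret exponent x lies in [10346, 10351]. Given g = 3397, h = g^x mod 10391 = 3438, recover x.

Compute 3397^10346 mod 10391 = 6535, then multiply by 3397 repeatedly:
  3397^10346=6535  3397^10347=4219  3397^10348=2754  3397^10349=3438
Found 3438 at exponent 10349.

10349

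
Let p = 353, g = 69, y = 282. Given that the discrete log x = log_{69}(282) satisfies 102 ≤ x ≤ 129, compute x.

105

Compute 69^102 mod 353 = 98, then multiply by 69 repeatedly:
  69^102=98  69^103=55  69^104=265  69^105=282
Found 282 at exponent 105.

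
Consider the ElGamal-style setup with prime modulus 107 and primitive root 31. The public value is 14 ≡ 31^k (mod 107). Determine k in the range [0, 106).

88

Baby-step giant-step with m = ceil(sqrt(106)) = 11.
Baby table (31^j mod 107 for j=0..10):
  0:1  1:31  2:105  3:45  4:4  5:17  6:99  7:73
  8:16  9:68  10:75
Giant step factor: 31^(-11) ≡ 59 (mod 107).
Scan 14·59^i mod 107 for i = 0, 1, …:
  i=0: 14   i=1: 77   i=2: 49   i=3: 2
  i=4: 11   i=5: 7   i=6: 92   i=7: 78
  i=8: 1
Match at i=8, j=0: k = 8·11 + 0 = 88.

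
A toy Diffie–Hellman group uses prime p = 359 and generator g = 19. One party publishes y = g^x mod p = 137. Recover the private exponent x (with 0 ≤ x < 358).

Baby-step giant-step with m = ceil(sqrt(358)) = 19.
Baby table (19^j mod 359 for j=0..18):
  0:1  1:19  2:2  3:38  4:4  5:76  6:8  7:152
  8:16  9:304  10:32  11:249  12:64  13:139  14:128  15:278
  16:256  17:197  18:153
Giant step factor: 19^(-19) ≡ 318 (mod 359).
Scan 137·318^i mod 359 for i = 0, 1, …:
  i=0: 137   i=1: 127   i=2: 178   i=3: 241
  i=4: 171   i=5: 169   i=6: 251   i=7: 120
  i=8: 106   i=9: 321     …   i=17: 99
  i=18: 249
Match at i=18, j=11: x = 18·19 + 11 = 353.

353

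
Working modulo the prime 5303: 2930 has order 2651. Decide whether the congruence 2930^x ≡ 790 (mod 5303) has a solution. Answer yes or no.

790 ∈ ⟨2930⟩ iff 790^2651 ≡ 1 (mod 5303), since |⟨2930⟩| = 2651.
790^2651 mod 5303 = 1.
Since 1 = 1, 790 lies in the subgroup.

yes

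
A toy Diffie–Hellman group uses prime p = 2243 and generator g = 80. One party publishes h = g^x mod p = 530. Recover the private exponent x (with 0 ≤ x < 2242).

Baby-step giant-step with m = ceil(sqrt(2242)) = 48.
Baby table (80^j mod 2243 for j=0..47):
  0:1  1:80  2:1914  3:596  4:577  5:1300  6:822  7:713
  8:965  9:938  10:1021  11:932  12:541  13:663  14:1451  15:1687
  16:380  17:1241  18:588  19:2180  20:1689  21:540  22:583  23:1780
  24:1091  25:2046  26:2184  27:2009  28:1467  29:724  30:1845  31:1805
  32:848  33:550  34:1383  35:733  36:322  37:1087  38:1726  39:1257
  40:1868  41:1402  42:10  43:800  44:1196  45:1474  46:1284  47:1785
Giant step factor: 80^(-48) ≡ 1035 (mod 2243).
Scan 530·1035^i mod 2243 for i = 0, 1, …:
  i=0: 530   i=1: 1258   i=2: 1090   i=3: 2164
  i=4: 1226   i=5: 1615   i=6: 490   i=7: 232
  i=8: 119   i=9: 2043     …   i=17: 1394
  i=18: 541
Match at i=18, j=12: x = 18·48 + 12 = 876.

876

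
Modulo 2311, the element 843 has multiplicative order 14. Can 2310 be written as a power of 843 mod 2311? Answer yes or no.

yes

⟨843⟩ has order 14; its elements mod 2311 are {1, 140, 159, 843, 850, 1112, 1139, 1172, 1199, 1461, 1468, 2152, 2171, 2310}.
2310 is in this set.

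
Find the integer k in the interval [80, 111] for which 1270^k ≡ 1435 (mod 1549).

82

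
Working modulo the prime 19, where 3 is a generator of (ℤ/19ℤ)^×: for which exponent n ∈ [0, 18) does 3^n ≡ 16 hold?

Successive powers of 3 modulo 19:
  3^0=1  3^1=3  3^2=9  3^3=8  3^4=5  3^5=15
  3^6=7  3^7=2  3^8=6  3^9=18  3^10=16
So 3^10 ≡ 16 (mod 19), giving n = 10.

10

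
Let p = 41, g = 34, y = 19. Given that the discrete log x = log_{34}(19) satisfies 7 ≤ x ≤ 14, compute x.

11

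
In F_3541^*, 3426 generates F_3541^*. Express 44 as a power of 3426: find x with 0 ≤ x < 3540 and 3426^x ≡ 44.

729

Baby-step giant-step with m = ceil(sqrt(3540)) = 60.
Baby table (3426^j mod 3541 for j=0..59):
  0:1  1:3426  2:2602  3:1755  4:12  5:2161  6:2896  7:3355
  8:144  9:1145  10:2883  11:1309  12:1728  13:3117  14:2727  15:1544
  16:3031  17:1994  18:855  19:823  20:962  21:2682  22:3178  23:2794
  24:921  25:315  26:2726  27:1659  28:429  29:239  30:843  31:2203
  32:1607  33:2868  34:3034  35:1649  36:1579  37:2547  38:998  39:2083
  40:1243  41:2236  42:1353  43:209  44:752  45:2045  46:2072  47:2508
  48:1942  49:3294  50:77  51:1768  52:2058  53:577  54:924  55:3511
  56:3450  57:3383  58:465  59:3181
Giant step factor: 3426^(-60) ≡ 2766 (mod 3541).
Scan 44·2766^i mod 3541 for i = 0, 1, …:
  i=0: 44   i=1: 1310   i=2: 1017   i=3: 1468
  i=4: 2502   i=5: 1418   i=6: 2301   i=7: 1389
  i=8: 3530   i=9: 1443   i=10: 631   i=11: 3174
  i=12: 1145
Match at i=12, j=9: x = 12·60 + 9 = 729.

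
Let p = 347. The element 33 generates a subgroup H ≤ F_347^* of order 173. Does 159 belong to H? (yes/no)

yes

159 ∈ ⟨33⟩ iff 159^173 ≡ 1 (mod 347), since |⟨33⟩| = 173.
159^173 mod 347 = 1.
Since 1 = 1, 159 lies in the subgroup.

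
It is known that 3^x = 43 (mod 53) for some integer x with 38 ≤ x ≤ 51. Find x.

38

Compute 3^38 mod 53 = 43, then multiply by 3 repeatedly:
  3^38=43
Found 43 at exponent 38.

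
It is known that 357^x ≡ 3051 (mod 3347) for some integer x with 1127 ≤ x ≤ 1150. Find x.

Compute 357^1127 mod 3347 = 1671, then multiply by 357 repeatedly:
  357^1127=1671  357^1128=781  357^1129=1016  357^1130=1236  357^1131=2795
  357^1132=409  357^1133=2092  357^1134=463  357^1135=1288  357^1136=1277
  357^1137=697  357^1138=1151  357^1139=2573  357^1140=1483  357^1141=605
  357^1142=1777  357^1143=1806  357^1144=2118  357^1145=3051
Found 3051 at exponent 1145.

1145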